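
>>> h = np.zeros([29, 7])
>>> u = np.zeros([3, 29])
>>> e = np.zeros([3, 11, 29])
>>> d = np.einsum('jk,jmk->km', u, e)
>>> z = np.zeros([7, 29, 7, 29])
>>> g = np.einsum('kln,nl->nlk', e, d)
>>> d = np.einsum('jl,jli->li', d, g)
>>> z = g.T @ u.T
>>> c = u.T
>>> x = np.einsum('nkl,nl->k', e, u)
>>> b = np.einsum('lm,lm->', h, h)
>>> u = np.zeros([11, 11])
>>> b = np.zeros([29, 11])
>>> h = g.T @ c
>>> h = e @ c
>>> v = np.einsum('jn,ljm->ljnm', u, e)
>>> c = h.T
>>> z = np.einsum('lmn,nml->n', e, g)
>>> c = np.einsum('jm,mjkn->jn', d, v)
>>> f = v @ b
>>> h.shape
(3, 11, 3)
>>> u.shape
(11, 11)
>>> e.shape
(3, 11, 29)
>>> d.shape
(11, 3)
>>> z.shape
(29,)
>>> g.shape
(29, 11, 3)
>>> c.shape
(11, 29)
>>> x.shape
(11,)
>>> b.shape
(29, 11)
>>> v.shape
(3, 11, 11, 29)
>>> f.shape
(3, 11, 11, 11)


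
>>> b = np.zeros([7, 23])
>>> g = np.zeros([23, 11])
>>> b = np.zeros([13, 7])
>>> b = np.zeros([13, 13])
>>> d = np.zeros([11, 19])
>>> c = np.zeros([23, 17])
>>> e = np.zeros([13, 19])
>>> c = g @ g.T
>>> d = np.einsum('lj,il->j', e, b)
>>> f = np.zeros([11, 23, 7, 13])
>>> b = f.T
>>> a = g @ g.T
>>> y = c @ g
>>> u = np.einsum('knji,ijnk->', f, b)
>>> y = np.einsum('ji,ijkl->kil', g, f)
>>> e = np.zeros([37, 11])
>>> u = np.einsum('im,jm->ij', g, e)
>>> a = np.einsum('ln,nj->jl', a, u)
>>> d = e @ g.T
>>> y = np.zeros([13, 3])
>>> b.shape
(13, 7, 23, 11)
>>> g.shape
(23, 11)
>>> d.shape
(37, 23)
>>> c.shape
(23, 23)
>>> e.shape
(37, 11)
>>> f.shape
(11, 23, 7, 13)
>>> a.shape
(37, 23)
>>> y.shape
(13, 3)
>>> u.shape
(23, 37)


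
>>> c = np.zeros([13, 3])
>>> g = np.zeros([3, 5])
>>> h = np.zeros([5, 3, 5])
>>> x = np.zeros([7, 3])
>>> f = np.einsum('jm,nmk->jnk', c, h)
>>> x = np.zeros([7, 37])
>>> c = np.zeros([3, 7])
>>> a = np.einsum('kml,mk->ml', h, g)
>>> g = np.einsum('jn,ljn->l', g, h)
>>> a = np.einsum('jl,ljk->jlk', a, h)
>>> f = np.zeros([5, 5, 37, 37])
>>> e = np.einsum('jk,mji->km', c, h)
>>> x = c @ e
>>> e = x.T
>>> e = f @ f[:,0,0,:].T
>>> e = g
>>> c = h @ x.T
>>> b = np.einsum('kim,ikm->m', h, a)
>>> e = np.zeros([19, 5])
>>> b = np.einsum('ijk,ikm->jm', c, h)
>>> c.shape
(5, 3, 3)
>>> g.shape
(5,)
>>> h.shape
(5, 3, 5)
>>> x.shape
(3, 5)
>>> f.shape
(5, 5, 37, 37)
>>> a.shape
(3, 5, 5)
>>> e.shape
(19, 5)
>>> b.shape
(3, 5)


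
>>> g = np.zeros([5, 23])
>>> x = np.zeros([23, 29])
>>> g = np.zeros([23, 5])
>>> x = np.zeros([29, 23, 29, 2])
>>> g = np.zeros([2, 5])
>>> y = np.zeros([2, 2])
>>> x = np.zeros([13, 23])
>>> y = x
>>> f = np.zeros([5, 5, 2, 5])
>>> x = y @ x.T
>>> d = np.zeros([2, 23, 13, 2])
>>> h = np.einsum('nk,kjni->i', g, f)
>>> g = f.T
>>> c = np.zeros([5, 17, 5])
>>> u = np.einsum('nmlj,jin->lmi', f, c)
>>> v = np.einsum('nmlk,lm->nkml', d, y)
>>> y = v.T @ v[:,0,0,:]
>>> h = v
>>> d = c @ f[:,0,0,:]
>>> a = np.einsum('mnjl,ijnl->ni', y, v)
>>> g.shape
(5, 2, 5, 5)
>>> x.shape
(13, 13)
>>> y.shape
(13, 23, 2, 13)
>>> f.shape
(5, 5, 2, 5)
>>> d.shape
(5, 17, 5)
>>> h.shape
(2, 2, 23, 13)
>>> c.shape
(5, 17, 5)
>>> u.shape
(2, 5, 17)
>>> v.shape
(2, 2, 23, 13)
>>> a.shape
(23, 2)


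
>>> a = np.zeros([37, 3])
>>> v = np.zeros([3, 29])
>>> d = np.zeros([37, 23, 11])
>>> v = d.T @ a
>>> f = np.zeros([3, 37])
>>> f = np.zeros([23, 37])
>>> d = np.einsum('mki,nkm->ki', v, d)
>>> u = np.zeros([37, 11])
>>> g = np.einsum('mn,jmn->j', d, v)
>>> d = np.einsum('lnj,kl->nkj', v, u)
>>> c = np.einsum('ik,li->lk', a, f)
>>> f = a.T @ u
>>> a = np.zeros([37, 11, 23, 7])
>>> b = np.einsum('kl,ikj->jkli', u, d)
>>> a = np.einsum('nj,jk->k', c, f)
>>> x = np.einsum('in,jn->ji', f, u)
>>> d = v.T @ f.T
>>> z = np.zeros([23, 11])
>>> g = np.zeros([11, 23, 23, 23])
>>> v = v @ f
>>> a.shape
(11,)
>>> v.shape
(11, 23, 11)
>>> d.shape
(3, 23, 3)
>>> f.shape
(3, 11)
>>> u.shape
(37, 11)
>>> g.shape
(11, 23, 23, 23)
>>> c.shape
(23, 3)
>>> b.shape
(3, 37, 11, 23)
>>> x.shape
(37, 3)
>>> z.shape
(23, 11)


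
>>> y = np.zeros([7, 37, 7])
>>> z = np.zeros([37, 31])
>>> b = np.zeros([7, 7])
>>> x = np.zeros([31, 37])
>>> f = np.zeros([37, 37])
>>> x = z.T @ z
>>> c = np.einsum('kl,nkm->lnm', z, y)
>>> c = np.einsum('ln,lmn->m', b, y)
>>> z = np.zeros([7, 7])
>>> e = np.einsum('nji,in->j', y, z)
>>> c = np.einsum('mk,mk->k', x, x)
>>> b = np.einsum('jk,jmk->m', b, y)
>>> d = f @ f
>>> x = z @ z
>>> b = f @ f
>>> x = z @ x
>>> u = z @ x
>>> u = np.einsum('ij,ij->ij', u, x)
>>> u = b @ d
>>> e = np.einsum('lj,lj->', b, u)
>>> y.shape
(7, 37, 7)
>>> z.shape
(7, 7)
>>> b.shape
(37, 37)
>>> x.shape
(7, 7)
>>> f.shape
(37, 37)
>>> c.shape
(31,)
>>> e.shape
()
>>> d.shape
(37, 37)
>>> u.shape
(37, 37)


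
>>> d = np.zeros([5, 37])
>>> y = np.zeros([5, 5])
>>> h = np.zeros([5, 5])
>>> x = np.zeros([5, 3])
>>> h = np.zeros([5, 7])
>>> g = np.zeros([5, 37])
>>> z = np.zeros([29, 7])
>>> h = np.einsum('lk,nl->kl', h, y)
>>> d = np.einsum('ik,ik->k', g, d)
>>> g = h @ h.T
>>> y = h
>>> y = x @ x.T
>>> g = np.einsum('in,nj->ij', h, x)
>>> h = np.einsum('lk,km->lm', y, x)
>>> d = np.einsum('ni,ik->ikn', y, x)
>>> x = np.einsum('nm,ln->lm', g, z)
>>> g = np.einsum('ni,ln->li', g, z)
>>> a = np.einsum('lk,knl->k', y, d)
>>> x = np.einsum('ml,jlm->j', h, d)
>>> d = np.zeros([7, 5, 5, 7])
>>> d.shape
(7, 5, 5, 7)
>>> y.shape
(5, 5)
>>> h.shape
(5, 3)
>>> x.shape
(5,)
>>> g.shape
(29, 3)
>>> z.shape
(29, 7)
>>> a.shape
(5,)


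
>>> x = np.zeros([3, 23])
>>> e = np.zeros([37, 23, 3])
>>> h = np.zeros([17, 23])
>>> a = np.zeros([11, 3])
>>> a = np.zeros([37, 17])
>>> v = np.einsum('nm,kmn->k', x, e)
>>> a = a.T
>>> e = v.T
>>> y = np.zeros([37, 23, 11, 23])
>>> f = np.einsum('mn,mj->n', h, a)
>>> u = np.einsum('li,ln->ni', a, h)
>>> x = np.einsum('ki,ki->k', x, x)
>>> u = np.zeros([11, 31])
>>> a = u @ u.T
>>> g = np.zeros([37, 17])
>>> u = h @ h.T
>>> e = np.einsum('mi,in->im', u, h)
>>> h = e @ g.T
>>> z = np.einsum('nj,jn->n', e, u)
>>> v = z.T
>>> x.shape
(3,)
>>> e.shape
(17, 17)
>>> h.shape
(17, 37)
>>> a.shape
(11, 11)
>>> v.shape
(17,)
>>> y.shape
(37, 23, 11, 23)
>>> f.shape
(23,)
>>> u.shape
(17, 17)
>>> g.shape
(37, 17)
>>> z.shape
(17,)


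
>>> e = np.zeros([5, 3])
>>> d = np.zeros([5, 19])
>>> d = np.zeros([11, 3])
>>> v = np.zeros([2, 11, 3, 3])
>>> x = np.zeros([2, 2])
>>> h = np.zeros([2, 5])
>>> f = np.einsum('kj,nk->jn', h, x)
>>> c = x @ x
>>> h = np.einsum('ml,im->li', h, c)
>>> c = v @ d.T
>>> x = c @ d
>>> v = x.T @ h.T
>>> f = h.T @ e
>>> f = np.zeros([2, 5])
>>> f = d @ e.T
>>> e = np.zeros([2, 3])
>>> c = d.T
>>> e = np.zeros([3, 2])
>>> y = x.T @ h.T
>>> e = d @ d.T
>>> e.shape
(11, 11)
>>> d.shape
(11, 3)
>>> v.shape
(3, 3, 11, 5)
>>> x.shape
(2, 11, 3, 3)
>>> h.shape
(5, 2)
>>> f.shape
(11, 5)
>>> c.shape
(3, 11)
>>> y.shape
(3, 3, 11, 5)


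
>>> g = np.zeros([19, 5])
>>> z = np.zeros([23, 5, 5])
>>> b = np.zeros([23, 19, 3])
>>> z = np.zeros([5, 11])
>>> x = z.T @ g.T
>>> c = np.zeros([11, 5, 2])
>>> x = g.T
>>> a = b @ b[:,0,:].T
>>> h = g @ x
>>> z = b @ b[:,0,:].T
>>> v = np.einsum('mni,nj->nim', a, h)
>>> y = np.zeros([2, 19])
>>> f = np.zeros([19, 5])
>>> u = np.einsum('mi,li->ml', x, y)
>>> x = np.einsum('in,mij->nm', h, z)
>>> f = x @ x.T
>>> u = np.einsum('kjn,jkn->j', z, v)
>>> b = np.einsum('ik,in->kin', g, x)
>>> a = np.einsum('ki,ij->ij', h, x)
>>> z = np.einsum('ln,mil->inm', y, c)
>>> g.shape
(19, 5)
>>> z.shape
(5, 19, 11)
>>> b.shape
(5, 19, 23)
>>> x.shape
(19, 23)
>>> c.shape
(11, 5, 2)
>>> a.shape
(19, 23)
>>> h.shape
(19, 19)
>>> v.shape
(19, 23, 23)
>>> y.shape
(2, 19)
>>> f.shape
(19, 19)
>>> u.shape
(19,)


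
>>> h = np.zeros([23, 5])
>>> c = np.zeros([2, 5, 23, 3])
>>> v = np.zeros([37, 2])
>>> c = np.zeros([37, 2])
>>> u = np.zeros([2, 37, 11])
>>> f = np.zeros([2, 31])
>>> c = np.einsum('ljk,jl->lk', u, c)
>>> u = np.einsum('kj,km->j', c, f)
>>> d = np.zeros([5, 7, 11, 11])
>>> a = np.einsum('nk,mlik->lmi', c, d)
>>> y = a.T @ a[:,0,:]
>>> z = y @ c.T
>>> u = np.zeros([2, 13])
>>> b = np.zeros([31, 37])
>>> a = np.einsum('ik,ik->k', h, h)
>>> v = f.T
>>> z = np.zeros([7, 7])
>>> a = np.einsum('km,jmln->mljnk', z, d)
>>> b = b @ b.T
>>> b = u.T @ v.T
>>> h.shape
(23, 5)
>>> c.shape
(2, 11)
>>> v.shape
(31, 2)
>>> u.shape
(2, 13)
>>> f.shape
(2, 31)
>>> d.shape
(5, 7, 11, 11)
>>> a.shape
(7, 11, 5, 11, 7)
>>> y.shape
(11, 5, 11)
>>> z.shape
(7, 7)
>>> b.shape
(13, 31)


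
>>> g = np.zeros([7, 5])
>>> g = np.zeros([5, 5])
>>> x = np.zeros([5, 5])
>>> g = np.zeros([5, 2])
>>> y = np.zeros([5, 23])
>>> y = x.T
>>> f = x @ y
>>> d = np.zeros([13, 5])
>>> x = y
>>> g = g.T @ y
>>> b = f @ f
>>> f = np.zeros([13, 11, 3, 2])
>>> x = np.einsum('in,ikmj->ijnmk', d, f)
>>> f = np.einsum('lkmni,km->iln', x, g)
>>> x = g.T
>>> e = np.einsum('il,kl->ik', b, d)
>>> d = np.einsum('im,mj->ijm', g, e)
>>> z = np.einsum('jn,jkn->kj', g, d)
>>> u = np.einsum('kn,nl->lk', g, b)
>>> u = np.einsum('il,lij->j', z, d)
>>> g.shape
(2, 5)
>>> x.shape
(5, 2)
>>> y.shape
(5, 5)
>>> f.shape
(11, 13, 3)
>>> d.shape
(2, 13, 5)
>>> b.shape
(5, 5)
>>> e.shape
(5, 13)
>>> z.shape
(13, 2)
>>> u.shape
(5,)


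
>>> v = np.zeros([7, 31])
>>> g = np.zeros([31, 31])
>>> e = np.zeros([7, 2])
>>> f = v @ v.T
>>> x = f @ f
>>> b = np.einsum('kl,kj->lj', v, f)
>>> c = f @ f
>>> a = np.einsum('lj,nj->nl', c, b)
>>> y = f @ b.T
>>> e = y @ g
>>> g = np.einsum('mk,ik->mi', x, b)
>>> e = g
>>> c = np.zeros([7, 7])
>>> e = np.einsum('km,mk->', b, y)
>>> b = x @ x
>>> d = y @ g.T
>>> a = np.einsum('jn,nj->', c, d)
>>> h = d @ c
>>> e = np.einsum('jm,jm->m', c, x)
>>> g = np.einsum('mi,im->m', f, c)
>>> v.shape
(7, 31)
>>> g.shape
(7,)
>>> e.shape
(7,)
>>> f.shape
(7, 7)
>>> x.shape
(7, 7)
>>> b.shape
(7, 7)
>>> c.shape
(7, 7)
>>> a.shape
()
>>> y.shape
(7, 31)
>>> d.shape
(7, 7)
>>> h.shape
(7, 7)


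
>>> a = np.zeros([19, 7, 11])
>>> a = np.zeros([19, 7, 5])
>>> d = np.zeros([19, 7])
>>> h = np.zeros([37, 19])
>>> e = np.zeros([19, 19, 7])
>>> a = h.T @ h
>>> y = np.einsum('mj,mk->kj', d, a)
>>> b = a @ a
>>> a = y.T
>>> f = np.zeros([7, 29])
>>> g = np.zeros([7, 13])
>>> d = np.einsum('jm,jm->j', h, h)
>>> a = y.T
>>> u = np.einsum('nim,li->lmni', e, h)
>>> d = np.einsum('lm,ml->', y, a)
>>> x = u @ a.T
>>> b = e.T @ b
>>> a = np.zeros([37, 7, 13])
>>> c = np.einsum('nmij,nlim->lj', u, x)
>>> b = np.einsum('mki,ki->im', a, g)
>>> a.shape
(37, 7, 13)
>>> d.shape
()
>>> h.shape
(37, 19)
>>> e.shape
(19, 19, 7)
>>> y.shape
(19, 7)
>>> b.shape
(13, 37)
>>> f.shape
(7, 29)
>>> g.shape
(7, 13)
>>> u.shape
(37, 7, 19, 19)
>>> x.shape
(37, 7, 19, 7)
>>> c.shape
(7, 19)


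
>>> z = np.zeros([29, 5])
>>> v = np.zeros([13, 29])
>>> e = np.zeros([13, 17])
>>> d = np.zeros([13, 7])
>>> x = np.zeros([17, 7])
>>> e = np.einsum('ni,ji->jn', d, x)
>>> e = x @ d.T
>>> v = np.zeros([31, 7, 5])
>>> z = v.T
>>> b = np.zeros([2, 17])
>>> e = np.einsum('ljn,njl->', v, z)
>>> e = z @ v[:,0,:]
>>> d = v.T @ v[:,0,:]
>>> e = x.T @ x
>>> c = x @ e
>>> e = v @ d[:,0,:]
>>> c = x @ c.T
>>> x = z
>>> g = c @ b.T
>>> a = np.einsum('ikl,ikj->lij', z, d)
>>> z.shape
(5, 7, 31)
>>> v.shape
(31, 7, 5)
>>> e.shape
(31, 7, 5)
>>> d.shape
(5, 7, 5)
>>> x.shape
(5, 7, 31)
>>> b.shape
(2, 17)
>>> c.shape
(17, 17)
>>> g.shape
(17, 2)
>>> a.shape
(31, 5, 5)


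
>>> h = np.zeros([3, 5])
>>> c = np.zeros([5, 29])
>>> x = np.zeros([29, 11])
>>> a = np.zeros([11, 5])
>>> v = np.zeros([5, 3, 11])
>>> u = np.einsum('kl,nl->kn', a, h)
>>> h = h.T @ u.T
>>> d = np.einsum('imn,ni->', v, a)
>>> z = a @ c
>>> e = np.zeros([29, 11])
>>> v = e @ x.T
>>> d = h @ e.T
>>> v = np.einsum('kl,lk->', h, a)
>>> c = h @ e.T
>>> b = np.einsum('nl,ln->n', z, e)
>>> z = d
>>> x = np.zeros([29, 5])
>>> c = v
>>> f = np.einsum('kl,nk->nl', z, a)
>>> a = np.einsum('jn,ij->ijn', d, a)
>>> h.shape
(5, 11)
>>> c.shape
()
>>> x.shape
(29, 5)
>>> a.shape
(11, 5, 29)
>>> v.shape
()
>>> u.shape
(11, 3)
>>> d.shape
(5, 29)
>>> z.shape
(5, 29)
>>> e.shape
(29, 11)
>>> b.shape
(11,)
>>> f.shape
(11, 29)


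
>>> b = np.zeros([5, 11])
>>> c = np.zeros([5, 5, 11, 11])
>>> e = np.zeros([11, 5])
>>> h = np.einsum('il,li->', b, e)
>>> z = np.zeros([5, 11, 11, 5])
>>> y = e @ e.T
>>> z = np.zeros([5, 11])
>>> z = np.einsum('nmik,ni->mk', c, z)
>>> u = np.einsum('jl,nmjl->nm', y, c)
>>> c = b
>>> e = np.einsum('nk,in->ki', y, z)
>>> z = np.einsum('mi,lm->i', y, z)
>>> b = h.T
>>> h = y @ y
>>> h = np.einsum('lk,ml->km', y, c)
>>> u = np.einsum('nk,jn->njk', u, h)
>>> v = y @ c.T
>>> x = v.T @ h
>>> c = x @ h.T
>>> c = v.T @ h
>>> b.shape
()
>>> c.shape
(5, 5)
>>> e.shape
(11, 5)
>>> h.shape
(11, 5)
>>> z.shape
(11,)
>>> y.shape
(11, 11)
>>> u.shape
(5, 11, 5)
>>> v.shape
(11, 5)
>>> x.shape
(5, 5)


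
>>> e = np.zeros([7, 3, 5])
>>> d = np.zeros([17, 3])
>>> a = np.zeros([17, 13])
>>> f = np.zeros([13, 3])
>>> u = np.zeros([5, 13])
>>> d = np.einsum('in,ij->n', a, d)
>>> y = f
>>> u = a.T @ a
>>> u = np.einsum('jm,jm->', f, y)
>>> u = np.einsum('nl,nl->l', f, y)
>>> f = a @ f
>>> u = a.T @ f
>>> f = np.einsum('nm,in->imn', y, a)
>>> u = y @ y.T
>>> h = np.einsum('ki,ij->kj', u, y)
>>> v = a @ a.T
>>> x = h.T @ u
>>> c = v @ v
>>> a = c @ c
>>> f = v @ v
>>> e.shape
(7, 3, 5)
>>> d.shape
(13,)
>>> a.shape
(17, 17)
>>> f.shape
(17, 17)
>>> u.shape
(13, 13)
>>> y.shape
(13, 3)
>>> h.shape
(13, 3)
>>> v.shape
(17, 17)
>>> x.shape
(3, 13)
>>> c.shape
(17, 17)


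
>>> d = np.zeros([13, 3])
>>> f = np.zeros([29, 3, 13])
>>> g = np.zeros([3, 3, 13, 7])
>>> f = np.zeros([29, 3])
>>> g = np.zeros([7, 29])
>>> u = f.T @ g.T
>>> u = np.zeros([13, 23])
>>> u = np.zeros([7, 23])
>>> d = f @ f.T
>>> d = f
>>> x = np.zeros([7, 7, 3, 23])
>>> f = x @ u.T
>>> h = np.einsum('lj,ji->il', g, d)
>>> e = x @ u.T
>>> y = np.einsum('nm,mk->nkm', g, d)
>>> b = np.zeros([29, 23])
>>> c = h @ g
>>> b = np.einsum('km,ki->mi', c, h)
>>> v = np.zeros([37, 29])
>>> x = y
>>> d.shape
(29, 3)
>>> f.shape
(7, 7, 3, 7)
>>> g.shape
(7, 29)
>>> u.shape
(7, 23)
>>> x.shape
(7, 3, 29)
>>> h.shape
(3, 7)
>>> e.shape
(7, 7, 3, 7)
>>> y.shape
(7, 3, 29)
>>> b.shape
(29, 7)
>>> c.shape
(3, 29)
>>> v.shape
(37, 29)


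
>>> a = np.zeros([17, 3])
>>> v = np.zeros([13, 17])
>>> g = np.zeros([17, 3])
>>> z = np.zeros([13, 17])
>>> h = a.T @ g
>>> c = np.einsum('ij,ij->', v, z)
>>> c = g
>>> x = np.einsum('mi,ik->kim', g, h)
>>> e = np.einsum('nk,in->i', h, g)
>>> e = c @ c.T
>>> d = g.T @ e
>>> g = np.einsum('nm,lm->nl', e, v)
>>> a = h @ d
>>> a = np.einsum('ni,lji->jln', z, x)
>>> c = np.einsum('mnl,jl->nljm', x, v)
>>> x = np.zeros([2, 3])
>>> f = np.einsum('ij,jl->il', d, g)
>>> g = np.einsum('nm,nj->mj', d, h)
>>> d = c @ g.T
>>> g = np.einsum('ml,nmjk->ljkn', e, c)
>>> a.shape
(3, 3, 13)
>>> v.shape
(13, 17)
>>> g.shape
(17, 13, 3, 3)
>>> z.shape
(13, 17)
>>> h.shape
(3, 3)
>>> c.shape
(3, 17, 13, 3)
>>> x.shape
(2, 3)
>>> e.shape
(17, 17)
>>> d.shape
(3, 17, 13, 17)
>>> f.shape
(3, 13)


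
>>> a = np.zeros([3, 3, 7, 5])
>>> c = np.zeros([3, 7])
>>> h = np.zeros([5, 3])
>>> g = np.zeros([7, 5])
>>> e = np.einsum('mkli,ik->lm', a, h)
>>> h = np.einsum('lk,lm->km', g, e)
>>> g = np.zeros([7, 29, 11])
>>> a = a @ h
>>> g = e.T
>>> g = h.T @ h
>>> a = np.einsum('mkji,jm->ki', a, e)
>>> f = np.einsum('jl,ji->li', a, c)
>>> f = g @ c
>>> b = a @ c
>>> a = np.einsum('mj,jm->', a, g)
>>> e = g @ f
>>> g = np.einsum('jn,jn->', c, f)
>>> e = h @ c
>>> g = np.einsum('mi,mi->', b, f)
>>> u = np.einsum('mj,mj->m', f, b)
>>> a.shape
()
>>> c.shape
(3, 7)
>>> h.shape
(5, 3)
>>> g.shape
()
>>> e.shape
(5, 7)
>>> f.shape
(3, 7)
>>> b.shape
(3, 7)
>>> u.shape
(3,)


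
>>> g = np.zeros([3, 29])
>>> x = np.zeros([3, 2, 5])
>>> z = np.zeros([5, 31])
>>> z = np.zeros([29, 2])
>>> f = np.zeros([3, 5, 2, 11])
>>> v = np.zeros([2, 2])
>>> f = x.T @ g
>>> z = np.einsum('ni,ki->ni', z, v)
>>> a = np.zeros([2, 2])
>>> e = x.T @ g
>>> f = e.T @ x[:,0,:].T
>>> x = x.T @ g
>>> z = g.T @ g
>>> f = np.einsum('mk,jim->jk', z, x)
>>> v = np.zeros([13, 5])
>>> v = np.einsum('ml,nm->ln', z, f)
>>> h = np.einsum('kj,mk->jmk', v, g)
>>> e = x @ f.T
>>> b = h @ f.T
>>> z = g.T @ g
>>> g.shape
(3, 29)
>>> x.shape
(5, 2, 29)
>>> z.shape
(29, 29)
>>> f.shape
(5, 29)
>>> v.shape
(29, 5)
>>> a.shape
(2, 2)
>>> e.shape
(5, 2, 5)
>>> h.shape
(5, 3, 29)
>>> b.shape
(5, 3, 5)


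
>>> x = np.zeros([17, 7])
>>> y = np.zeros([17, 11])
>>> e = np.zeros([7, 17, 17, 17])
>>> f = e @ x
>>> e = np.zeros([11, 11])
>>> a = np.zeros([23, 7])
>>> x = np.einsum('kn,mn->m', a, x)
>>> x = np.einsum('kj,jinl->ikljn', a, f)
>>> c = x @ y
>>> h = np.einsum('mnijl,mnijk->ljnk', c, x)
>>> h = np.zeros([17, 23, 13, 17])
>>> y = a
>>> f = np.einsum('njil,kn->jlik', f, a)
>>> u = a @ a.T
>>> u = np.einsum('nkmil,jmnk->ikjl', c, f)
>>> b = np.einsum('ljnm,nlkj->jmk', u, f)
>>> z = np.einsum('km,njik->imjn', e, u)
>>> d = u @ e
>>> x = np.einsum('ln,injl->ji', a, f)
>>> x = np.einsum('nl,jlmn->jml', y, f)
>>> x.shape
(17, 17, 7)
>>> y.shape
(23, 7)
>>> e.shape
(11, 11)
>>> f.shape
(17, 7, 17, 23)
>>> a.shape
(23, 7)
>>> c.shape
(17, 23, 7, 7, 11)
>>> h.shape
(17, 23, 13, 17)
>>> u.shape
(7, 23, 17, 11)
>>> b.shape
(23, 11, 17)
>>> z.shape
(17, 11, 23, 7)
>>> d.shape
(7, 23, 17, 11)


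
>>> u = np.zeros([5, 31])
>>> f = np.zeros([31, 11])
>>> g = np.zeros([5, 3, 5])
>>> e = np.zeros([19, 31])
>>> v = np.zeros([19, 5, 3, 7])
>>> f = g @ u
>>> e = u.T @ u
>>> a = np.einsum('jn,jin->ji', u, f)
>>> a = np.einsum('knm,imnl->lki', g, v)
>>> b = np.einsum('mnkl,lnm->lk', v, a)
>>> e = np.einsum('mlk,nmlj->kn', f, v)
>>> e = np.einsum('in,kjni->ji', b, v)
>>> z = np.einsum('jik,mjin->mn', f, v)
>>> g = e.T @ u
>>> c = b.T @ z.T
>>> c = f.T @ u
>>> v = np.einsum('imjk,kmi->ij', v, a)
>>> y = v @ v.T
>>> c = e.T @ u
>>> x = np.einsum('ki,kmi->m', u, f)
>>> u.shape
(5, 31)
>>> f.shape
(5, 3, 31)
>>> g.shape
(7, 31)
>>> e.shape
(5, 7)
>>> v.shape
(19, 3)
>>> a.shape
(7, 5, 19)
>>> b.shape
(7, 3)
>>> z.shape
(19, 7)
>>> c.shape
(7, 31)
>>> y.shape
(19, 19)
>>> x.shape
(3,)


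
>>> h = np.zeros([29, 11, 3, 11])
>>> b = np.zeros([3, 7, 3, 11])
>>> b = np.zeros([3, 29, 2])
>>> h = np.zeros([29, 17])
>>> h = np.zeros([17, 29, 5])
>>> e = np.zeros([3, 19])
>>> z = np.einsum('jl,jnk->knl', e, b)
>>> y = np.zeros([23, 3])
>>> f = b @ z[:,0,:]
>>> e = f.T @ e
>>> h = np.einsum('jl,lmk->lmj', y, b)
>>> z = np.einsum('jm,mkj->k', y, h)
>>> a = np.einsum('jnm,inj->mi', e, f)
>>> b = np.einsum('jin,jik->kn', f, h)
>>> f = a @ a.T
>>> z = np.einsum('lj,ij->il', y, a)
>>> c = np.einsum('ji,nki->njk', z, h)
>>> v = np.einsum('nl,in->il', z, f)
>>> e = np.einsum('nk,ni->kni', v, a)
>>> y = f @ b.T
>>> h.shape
(3, 29, 23)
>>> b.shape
(23, 19)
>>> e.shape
(23, 19, 3)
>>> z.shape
(19, 23)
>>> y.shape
(19, 23)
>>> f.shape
(19, 19)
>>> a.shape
(19, 3)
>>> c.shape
(3, 19, 29)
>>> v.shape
(19, 23)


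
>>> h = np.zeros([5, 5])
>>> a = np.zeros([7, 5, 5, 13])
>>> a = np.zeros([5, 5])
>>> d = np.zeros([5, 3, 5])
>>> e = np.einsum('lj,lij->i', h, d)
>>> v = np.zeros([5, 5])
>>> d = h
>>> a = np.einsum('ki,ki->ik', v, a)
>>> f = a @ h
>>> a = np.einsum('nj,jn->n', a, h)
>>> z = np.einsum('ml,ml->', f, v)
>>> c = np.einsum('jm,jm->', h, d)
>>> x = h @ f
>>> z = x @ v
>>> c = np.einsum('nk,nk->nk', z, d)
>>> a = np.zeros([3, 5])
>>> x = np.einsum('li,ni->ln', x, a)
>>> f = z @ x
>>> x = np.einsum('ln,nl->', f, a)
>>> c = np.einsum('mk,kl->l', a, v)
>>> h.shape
(5, 5)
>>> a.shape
(3, 5)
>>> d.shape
(5, 5)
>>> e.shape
(3,)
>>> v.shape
(5, 5)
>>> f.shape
(5, 3)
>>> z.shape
(5, 5)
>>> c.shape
(5,)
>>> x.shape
()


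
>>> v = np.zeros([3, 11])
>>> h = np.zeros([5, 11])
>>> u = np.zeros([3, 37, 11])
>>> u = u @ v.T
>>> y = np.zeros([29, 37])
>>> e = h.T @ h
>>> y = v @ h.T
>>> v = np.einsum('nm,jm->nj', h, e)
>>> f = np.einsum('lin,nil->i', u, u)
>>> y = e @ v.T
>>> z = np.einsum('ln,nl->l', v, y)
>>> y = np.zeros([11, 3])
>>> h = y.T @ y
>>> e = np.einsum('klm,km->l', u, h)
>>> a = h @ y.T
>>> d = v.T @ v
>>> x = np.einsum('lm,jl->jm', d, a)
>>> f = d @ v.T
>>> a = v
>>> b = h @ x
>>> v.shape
(5, 11)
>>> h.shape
(3, 3)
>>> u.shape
(3, 37, 3)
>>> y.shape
(11, 3)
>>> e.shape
(37,)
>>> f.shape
(11, 5)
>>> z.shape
(5,)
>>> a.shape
(5, 11)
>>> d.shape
(11, 11)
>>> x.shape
(3, 11)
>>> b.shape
(3, 11)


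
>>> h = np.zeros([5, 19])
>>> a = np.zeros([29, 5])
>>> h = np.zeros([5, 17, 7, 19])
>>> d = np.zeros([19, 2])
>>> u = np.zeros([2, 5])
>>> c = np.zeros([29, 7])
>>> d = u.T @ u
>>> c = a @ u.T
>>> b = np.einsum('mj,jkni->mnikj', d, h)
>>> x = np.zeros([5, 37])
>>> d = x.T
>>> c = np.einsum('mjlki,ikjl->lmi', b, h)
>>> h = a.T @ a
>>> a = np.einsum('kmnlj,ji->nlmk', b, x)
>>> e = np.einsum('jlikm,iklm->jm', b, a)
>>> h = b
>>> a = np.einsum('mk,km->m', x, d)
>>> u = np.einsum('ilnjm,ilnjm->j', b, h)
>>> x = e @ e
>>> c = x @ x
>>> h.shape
(5, 7, 19, 17, 5)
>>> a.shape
(5,)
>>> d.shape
(37, 5)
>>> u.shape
(17,)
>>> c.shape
(5, 5)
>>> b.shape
(5, 7, 19, 17, 5)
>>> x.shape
(5, 5)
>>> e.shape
(5, 5)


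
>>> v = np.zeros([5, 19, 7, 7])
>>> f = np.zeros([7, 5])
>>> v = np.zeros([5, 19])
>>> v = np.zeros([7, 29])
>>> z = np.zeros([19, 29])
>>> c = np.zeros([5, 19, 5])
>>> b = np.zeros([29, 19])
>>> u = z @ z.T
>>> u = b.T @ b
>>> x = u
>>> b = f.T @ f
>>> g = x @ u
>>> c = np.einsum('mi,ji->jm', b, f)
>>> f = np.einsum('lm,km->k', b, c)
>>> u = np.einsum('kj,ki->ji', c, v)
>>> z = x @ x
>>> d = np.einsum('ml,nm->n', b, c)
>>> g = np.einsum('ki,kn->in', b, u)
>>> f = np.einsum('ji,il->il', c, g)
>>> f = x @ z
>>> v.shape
(7, 29)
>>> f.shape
(19, 19)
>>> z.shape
(19, 19)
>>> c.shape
(7, 5)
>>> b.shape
(5, 5)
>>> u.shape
(5, 29)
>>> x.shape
(19, 19)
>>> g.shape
(5, 29)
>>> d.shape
(7,)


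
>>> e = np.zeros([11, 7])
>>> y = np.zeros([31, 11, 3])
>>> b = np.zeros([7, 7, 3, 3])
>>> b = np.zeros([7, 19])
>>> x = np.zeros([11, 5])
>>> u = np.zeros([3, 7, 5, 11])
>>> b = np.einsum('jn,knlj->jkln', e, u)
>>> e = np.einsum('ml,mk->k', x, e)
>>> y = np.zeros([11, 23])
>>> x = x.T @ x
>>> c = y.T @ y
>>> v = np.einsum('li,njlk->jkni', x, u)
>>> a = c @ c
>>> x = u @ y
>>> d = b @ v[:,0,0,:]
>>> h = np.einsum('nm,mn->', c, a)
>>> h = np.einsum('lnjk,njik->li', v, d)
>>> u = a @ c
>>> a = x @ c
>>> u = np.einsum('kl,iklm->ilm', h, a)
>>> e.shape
(7,)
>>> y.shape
(11, 23)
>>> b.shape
(11, 3, 5, 7)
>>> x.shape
(3, 7, 5, 23)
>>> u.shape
(3, 5, 23)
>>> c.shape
(23, 23)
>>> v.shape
(7, 11, 3, 5)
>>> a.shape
(3, 7, 5, 23)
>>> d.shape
(11, 3, 5, 5)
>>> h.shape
(7, 5)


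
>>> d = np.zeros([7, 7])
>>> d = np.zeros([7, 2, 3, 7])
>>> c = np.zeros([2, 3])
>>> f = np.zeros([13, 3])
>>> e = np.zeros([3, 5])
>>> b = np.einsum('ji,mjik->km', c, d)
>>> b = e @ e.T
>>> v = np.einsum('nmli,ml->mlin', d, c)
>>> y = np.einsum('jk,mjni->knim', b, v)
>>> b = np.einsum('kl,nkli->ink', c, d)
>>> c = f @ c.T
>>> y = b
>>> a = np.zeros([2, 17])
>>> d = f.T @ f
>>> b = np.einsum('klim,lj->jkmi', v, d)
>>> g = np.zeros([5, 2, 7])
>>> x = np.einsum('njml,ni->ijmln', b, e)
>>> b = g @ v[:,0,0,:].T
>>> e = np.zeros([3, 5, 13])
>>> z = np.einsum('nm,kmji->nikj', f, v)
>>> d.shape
(3, 3)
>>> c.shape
(13, 2)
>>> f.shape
(13, 3)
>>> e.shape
(3, 5, 13)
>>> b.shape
(5, 2, 2)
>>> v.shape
(2, 3, 7, 7)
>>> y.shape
(7, 7, 2)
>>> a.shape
(2, 17)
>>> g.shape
(5, 2, 7)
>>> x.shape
(5, 2, 7, 7, 3)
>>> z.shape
(13, 7, 2, 7)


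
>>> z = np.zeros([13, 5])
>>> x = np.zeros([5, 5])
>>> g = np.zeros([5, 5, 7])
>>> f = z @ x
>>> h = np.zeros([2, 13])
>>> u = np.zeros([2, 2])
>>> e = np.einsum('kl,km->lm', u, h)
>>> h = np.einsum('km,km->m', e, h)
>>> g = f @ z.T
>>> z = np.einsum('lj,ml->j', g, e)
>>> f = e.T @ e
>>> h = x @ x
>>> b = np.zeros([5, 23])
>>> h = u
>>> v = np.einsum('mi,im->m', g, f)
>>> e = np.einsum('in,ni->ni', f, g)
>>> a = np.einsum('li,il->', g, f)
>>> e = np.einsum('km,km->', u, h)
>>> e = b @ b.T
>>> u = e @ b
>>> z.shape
(13,)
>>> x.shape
(5, 5)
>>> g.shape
(13, 13)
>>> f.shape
(13, 13)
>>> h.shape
(2, 2)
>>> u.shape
(5, 23)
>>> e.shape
(5, 5)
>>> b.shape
(5, 23)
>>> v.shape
(13,)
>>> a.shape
()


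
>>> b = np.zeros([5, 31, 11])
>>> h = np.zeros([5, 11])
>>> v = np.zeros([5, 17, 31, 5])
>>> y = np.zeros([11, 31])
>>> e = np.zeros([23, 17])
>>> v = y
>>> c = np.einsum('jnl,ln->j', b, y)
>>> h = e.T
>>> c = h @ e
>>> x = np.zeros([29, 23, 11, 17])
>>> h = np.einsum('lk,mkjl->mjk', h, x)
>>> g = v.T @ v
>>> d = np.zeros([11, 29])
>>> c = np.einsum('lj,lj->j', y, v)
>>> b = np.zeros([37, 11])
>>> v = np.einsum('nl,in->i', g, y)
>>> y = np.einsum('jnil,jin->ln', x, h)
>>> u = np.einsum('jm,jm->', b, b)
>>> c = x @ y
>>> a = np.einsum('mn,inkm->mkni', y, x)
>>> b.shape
(37, 11)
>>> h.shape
(29, 11, 23)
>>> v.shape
(11,)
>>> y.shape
(17, 23)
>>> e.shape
(23, 17)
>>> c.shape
(29, 23, 11, 23)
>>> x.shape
(29, 23, 11, 17)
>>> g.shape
(31, 31)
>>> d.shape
(11, 29)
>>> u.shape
()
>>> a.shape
(17, 11, 23, 29)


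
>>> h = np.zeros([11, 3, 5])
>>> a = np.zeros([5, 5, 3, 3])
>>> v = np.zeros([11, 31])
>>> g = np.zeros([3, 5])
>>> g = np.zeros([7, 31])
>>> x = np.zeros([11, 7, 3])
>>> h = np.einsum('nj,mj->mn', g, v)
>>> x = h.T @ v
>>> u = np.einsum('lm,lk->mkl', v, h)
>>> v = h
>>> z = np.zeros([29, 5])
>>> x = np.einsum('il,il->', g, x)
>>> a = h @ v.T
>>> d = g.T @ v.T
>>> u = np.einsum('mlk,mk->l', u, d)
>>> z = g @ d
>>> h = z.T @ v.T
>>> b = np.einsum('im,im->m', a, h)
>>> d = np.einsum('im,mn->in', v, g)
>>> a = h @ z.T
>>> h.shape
(11, 11)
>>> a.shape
(11, 7)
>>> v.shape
(11, 7)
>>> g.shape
(7, 31)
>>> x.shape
()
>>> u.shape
(7,)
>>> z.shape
(7, 11)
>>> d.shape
(11, 31)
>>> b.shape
(11,)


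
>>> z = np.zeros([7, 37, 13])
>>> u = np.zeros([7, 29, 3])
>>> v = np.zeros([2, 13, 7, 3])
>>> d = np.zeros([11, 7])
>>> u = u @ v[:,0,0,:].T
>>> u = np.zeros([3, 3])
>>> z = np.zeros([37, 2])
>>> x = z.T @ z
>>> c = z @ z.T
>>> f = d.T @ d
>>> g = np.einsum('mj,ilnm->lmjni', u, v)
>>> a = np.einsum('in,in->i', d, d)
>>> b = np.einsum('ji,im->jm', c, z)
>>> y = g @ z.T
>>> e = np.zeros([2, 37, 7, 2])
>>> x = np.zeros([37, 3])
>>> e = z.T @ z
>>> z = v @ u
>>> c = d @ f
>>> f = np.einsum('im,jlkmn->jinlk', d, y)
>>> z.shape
(2, 13, 7, 3)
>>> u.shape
(3, 3)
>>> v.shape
(2, 13, 7, 3)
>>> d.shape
(11, 7)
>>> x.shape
(37, 3)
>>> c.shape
(11, 7)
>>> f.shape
(13, 11, 37, 3, 3)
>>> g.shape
(13, 3, 3, 7, 2)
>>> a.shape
(11,)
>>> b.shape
(37, 2)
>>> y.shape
(13, 3, 3, 7, 37)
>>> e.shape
(2, 2)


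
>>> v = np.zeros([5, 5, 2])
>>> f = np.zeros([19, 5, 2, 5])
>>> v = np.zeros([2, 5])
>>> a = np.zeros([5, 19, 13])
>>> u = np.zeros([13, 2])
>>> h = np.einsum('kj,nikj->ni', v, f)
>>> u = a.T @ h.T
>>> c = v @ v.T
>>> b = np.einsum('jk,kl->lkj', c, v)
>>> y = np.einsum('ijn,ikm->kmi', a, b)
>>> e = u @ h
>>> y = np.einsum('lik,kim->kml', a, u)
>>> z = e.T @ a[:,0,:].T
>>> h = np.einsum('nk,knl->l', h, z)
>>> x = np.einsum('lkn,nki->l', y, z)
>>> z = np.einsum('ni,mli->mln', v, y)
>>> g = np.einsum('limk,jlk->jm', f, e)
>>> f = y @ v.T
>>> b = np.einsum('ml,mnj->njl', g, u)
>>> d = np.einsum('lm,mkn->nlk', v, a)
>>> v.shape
(2, 5)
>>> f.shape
(13, 19, 2)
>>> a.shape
(5, 19, 13)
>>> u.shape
(13, 19, 19)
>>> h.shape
(5,)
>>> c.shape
(2, 2)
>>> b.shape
(19, 19, 2)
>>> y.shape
(13, 19, 5)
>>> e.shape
(13, 19, 5)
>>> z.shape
(13, 19, 2)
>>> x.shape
(13,)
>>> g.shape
(13, 2)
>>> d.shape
(13, 2, 19)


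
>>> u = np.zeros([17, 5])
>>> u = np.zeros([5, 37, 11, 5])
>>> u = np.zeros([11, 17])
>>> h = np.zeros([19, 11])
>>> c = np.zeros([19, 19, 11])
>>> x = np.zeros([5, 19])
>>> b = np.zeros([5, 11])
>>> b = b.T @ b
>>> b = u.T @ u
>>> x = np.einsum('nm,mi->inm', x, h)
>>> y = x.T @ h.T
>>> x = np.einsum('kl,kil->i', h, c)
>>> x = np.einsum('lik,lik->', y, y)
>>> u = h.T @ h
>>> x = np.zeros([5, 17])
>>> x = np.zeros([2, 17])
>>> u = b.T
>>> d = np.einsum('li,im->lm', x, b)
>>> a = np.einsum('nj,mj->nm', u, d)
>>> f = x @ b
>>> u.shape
(17, 17)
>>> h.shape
(19, 11)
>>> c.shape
(19, 19, 11)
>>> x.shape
(2, 17)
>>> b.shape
(17, 17)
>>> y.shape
(19, 5, 19)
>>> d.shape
(2, 17)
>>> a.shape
(17, 2)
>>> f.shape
(2, 17)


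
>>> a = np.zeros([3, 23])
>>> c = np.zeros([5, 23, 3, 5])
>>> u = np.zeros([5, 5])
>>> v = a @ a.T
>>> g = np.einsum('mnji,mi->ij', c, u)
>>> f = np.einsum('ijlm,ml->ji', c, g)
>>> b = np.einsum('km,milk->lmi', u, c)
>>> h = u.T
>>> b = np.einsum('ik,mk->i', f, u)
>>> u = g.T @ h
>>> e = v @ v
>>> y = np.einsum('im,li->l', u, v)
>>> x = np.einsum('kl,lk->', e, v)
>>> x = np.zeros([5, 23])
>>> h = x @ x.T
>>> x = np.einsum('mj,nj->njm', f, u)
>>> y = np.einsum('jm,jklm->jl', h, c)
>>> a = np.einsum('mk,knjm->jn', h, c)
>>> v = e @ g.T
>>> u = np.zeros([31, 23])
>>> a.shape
(3, 23)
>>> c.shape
(5, 23, 3, 5)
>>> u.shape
(31, 23)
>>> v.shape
(3, 5)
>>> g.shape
(5, 3)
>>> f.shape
(23, 5)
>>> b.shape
(23,)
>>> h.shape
(5, 5)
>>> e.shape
(3, 3)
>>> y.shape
(5, 3)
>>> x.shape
(3, 5, 23)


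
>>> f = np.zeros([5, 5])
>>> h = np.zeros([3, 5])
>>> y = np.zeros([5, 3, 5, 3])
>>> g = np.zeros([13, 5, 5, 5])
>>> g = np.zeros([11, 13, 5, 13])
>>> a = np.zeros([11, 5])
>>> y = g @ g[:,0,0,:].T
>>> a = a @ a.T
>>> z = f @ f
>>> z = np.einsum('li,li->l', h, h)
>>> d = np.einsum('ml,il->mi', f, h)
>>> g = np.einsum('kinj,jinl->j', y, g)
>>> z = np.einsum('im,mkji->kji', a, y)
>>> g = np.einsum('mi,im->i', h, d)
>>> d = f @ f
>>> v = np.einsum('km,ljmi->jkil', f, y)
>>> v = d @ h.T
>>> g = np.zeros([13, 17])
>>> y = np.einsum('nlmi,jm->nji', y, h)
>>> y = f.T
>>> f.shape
(5, 5)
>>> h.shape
(3, 5)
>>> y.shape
(5, 5)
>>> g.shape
(13, 17)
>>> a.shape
(11, 11)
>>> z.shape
(13, 5, 11)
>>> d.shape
(5, 5)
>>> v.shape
(5, 3)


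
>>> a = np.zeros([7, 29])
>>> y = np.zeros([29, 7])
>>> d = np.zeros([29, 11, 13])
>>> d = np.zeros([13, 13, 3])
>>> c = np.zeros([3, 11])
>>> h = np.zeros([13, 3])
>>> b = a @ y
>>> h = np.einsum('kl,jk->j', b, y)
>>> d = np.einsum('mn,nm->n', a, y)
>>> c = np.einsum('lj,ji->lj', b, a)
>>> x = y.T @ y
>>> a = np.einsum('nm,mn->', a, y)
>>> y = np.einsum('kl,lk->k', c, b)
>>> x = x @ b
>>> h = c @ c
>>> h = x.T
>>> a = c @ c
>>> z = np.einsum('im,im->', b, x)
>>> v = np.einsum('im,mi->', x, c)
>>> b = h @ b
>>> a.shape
(7, 7)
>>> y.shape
(7,)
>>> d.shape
(29,)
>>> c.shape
(7, 7)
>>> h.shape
(7, 7)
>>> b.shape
(7, 7)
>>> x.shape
(7, 7)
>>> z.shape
()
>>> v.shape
()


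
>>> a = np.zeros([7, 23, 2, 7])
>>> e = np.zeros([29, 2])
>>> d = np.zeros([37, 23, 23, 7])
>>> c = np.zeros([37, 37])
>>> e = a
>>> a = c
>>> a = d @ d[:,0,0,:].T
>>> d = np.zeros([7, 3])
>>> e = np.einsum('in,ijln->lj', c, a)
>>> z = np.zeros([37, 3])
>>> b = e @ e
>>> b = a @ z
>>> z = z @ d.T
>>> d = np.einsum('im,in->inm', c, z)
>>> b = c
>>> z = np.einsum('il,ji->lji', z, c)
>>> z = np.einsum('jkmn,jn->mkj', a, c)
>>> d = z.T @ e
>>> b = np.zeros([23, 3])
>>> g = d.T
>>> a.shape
(37, 23, 23, 37)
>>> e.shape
(23, 23)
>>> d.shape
(37, 23, 23)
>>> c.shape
(37, 37)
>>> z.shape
(23, 23, 37)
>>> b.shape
(23, 3)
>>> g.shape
(23, 23, 37)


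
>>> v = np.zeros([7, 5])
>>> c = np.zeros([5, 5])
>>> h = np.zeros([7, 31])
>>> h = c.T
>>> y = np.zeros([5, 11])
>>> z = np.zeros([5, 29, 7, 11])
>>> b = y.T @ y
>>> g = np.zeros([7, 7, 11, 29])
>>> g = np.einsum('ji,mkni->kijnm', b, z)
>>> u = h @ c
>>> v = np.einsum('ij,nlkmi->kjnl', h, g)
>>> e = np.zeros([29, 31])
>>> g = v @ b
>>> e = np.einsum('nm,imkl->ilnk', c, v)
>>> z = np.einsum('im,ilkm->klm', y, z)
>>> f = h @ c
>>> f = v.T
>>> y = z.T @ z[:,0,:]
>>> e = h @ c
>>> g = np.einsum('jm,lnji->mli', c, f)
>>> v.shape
(11, 5, 29, 11)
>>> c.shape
(5, 5)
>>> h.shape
(5, 5)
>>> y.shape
(11, 29, 11)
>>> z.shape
(7, 29, 11)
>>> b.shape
(11, 11)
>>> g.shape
(5, 11, 11)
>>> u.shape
(5, 5)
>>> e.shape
(5, 5)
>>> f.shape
(11, 29, 5, 11)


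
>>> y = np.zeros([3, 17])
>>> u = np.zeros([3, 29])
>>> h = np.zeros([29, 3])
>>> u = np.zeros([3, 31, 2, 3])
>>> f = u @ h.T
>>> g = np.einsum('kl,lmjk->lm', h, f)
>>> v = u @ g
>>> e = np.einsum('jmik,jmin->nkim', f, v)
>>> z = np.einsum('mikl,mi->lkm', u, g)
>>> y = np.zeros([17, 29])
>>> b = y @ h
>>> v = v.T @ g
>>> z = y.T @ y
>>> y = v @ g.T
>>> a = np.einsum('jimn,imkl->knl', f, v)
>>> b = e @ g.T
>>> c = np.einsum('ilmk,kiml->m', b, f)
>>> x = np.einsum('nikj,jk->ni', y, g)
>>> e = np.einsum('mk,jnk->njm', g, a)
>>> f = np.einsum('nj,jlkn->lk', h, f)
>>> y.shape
(31, 2, 31, 3)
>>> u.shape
(3, 31, 2, 3)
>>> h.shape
(29, 3)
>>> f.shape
(31, 2)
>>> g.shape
(3, 31)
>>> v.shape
(31, 2, 31, 31)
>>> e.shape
(29, 31, 3)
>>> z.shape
(29, 29)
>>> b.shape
(31, 29, 2, 3)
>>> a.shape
(31, 29, 31)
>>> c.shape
(2,)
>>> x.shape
(31, 2)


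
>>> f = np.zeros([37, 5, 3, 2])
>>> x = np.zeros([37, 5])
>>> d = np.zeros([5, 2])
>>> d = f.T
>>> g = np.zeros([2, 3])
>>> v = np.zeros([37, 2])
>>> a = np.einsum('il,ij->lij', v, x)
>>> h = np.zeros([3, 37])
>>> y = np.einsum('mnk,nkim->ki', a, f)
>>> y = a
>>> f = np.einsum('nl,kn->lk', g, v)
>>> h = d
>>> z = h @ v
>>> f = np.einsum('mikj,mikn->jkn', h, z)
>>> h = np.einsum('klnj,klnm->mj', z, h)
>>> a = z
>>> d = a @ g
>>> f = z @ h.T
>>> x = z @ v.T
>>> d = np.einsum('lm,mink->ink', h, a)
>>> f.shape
(2, 3, 5, 37)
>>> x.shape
(2, 3, 5, 37)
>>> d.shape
(3, 5, 2)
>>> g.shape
(2, 3)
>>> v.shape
(37, 2)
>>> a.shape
(2, 3, 5, 2)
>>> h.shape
(37, 2)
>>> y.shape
(2, 37, 5)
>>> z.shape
(2, 3, 5, 2)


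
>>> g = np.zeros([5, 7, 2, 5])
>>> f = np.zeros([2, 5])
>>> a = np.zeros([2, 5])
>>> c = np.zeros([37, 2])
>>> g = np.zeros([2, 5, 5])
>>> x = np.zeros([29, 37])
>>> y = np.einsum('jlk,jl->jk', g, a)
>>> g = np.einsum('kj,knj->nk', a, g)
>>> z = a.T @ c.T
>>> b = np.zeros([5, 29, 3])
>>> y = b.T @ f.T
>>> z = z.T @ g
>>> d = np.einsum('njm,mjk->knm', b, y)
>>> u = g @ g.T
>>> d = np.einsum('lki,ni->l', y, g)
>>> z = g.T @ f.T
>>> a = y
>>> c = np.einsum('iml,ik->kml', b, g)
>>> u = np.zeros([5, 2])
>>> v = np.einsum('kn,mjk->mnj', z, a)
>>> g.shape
(5, 2)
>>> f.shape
(2, 5)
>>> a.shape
(3, 29, 2)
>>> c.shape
(2, 29, 3)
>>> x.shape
(29, 37)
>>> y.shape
(3, 29, 2)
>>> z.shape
(2, 2)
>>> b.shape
(5, 29, 3)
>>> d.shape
(3,)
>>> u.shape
(5, 2)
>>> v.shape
(3, 2, 29)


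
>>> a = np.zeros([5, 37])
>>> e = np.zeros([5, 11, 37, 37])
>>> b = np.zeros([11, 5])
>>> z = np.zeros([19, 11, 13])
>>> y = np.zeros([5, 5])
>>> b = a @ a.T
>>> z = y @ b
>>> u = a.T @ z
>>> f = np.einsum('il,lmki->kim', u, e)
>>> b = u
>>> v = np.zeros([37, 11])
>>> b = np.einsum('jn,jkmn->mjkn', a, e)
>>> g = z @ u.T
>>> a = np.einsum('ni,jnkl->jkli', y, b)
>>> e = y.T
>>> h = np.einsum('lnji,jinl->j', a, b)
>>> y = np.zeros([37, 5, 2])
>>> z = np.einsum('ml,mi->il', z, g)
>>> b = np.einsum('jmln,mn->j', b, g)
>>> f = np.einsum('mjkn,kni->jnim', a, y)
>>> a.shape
(37, 11, 37, 5)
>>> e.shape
(5, 5)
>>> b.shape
(37,)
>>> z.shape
(37, 5)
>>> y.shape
(37, 5, 2)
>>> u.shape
(37, 5)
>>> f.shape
(11, 5, 2, 37)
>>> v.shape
(37, 11)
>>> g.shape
(5, 37)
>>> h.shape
(37,)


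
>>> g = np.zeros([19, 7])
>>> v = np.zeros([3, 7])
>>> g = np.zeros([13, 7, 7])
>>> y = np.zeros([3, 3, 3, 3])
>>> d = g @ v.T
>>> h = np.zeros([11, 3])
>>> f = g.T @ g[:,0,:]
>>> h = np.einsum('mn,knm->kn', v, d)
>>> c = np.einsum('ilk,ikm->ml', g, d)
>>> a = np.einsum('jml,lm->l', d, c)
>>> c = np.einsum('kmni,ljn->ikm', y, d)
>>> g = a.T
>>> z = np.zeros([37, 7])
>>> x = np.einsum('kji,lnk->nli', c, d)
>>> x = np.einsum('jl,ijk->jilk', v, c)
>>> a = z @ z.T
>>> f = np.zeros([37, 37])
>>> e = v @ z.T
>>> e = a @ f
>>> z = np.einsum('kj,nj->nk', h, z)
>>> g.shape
(3,)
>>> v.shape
(3, 7)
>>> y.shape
(3, 3, 3, 3)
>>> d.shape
(13, 7, 3)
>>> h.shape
(13, 7)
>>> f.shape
(37, 37)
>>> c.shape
(3, 3, 3)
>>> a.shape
(37, 37)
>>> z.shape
(37, 13)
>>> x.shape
(3, 3, 7, 3)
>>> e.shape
(37, 37)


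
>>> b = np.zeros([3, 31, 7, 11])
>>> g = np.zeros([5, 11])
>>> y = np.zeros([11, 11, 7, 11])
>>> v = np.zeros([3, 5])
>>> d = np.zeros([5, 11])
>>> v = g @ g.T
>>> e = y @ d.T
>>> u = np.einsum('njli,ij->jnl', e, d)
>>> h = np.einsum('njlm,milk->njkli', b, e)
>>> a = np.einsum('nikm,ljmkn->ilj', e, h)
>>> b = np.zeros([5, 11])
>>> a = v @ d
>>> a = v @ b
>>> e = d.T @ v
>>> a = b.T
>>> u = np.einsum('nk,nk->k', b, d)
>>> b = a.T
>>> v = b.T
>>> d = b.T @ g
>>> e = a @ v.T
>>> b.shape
(5, 11)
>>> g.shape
(5, 11)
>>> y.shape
(11, 11, 7, 11)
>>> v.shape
(11, 5)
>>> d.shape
(11, 11)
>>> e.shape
(11, 11)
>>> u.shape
(11,)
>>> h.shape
(3, 31, 5, 7, 11)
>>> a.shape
(11, 5)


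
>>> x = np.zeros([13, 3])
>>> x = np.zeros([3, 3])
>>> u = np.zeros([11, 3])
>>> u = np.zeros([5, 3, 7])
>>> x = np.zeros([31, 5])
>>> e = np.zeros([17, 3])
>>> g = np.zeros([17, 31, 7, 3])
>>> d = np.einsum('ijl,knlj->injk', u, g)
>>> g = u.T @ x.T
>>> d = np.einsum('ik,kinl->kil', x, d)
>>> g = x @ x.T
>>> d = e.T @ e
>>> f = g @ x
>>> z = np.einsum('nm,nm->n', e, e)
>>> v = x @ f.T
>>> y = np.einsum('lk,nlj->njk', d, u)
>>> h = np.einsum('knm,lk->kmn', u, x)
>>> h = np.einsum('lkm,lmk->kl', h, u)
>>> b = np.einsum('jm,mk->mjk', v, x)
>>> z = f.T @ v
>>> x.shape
(31, 5)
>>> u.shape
(5, 3, 7)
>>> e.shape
(17, 3)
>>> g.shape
(31, 31)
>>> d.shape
(3, 3)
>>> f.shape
(31, 5)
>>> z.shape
(5, 31)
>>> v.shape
(31, 31)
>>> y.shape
(5, 7, 3)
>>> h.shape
(7, 5)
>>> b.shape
(31, 31, 5)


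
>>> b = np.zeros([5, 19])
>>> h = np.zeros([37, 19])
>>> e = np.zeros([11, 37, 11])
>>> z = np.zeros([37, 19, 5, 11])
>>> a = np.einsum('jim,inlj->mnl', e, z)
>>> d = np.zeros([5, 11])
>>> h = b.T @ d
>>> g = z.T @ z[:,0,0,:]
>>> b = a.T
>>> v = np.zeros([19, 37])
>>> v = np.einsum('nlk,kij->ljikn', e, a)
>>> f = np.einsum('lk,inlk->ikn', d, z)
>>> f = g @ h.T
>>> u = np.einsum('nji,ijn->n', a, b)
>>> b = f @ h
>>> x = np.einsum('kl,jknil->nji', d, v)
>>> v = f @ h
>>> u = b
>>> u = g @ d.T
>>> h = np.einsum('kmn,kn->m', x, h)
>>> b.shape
(11, 5, 19, 11)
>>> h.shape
(37,)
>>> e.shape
(11, 37, 11)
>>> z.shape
(37, 19, 5, 11)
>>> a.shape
(11, 19, 5)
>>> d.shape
(5, 11)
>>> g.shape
(11, 5, 19, 11)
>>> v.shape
(11, 5, 19, 11)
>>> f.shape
(11, 5, 19, 19)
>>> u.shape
(11, 5, 19, 5)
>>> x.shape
(19, 37, 11)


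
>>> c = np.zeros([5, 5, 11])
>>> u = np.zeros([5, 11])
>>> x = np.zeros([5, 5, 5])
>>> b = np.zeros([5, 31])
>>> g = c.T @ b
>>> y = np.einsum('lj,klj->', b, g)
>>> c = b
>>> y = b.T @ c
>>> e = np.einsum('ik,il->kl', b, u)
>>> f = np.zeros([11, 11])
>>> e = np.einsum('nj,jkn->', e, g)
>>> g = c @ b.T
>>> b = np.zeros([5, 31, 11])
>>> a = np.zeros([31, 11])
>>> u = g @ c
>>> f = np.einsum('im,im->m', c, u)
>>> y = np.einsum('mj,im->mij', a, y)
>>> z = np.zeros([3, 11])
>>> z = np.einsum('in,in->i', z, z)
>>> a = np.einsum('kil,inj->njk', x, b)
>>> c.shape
(5, 31)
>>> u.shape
(5, 31)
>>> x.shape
(5, 5, 5)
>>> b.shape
(5, 31, 11)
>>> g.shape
(5, 5)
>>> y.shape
(31, 31, 11)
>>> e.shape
()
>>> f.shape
(31,)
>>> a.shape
(31, 11, 5)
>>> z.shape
(3,)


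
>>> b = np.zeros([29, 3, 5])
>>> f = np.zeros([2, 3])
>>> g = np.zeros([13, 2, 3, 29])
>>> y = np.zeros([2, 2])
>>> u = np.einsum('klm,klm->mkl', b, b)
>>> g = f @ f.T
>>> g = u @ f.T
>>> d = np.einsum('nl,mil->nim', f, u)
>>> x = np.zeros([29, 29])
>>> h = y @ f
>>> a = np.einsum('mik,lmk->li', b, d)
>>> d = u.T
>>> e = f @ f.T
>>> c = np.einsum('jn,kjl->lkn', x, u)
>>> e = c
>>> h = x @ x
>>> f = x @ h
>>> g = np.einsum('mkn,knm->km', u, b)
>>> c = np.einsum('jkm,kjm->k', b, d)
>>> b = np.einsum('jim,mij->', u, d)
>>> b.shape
()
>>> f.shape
(29, 29)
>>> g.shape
(29, 5)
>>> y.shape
(2, 2)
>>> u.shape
(5, 29, 3)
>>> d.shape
(3, 29, 5)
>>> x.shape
(29, 29)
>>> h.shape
(29, 29)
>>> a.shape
(2, 3)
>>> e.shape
(3, 5, 29)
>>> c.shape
(3,)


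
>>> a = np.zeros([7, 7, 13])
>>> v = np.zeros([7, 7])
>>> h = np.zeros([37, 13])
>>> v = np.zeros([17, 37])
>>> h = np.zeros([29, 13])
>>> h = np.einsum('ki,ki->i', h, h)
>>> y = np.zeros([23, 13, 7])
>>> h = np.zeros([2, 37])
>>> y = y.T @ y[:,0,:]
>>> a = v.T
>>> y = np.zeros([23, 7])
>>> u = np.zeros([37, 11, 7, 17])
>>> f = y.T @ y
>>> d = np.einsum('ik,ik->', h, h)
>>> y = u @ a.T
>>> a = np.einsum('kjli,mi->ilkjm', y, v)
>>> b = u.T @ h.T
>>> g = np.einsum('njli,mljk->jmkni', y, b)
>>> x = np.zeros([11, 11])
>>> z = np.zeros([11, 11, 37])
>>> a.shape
(37, 7, 37, 11, 17)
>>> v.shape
(17, 37)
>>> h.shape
(2, 37)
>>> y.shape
(37, 11, 7, 37)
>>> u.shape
(37, 11, 7, 17)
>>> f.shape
(7, 7)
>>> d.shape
()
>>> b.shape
(17, 7, 11, 2)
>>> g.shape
(11, 17, 2, 37, 37)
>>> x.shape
(11, 11)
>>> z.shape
(11, 11, 37)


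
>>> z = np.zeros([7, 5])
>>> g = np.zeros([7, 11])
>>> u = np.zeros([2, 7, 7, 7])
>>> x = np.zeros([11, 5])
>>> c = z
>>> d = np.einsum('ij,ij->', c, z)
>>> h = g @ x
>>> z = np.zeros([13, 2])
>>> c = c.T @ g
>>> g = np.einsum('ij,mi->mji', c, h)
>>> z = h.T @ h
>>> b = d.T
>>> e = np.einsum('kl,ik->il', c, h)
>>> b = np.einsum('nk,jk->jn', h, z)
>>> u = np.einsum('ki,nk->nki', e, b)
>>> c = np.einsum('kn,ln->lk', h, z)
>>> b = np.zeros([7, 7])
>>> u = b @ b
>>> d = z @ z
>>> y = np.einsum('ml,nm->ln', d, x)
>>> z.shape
(5, 5)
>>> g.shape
(7, 11, 5)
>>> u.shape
(7, 7)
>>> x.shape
(11, 5)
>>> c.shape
(5, 7)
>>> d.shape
(5, 5)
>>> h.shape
(7, 5)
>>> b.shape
(7, 7)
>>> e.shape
(7, 11)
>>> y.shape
(5, 11)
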